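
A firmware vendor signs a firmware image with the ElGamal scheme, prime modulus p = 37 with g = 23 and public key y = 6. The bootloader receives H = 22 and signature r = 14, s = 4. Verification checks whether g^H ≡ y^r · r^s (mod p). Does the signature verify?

verifies

Left side g^H mod p:
23^2 = 529 ≡ 11
23^4 ≡ 11^2 = 121 ≡ 10
23^8 ≡ 10^2 = 100 ≡ 26
23^16 ≡ 26^2 = 676 ≡ 10
22 = 16 + 4 + 2, so 23^22 ≡ 10·10·11 ≡ 27 (mod 37)
Right side y^r · r^s mod p:
6^2 = 36
6^4 ≡ 36^2 = 1296 ≡ 1
6^8 ≡ 1^2 = 1
14 = 8 + 4 + 2, so 6^14 ≡ 1·1·36 ≡ 36 (mod 37)
14^2 = 196 ≡ 11
14^4 ≡ 11^2 = 121 ≡ 10
36·10 = 360 ≡ 27 (mod 37)
27 ≡ 27 (mod 37), so the signature is genuine.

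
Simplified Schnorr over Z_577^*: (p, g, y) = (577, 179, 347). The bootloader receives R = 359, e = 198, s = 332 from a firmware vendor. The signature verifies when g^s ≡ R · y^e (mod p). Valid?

no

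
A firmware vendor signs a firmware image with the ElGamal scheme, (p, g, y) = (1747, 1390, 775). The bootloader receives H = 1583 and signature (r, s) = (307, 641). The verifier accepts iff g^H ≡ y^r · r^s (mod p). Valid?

Left side g^H mod p:
1390^2 = 1932100 ≡ 1665
1390^4 ≡ 1665^2 = 2772225 ≡ 1483
1390^8 ≡ 1483^2 = 2199289 ≡ 1563
1390^16 ≡ 1563^2 = 2442969 ≡ 663
1390^32 ≡ 663^2 = 439569 ≡ 1072
1390^64 ≡ 1072^2 = 1149184 ≡ 1405
1390^128 ≡ 1405^2 = 1974025 ≡ 1662
1390^256 ≡ 1662^2 = 2762244 ≡ 237
1390^512 ≡ 237^2 = 56169 ≡ 265
1390^1024 ≡ 265^2 = 70225 ≡ 345
1583 = 1024 + 512 + 32 + 8 + 4 + 2 + 1, so 1390^1583 ≡ 345·265·1072·1563·1483·1665·1390 ≡ 1573 (mod 1747)
Right side y^r · r^s mod p:
775^2 = 600625 ≡ 1404
775^4 ≡ 1404^2 = 1971216 ≡ 600
775^8 ≡ 600^2 = 360000 ≡ 118
775^16 ≡ 118^2 = 13924 ≡ 1695
775^32 ≡ 1695^2 = 2873025 ≡ 957
775^64 ≡ 957^2 = 915849 ≡ 421
775^128 ≡ 421^2 = 177241 ≡ 794
775^256 ≡ 794^2 = 630436 ≡ 1516
307 = 256 + 32 + 16 + 2 + 1, so 775^307 ≡ 1516·957·1695·1404·775 ≡ 1695 (mod 1747)
307^2 = 94249 ≡ 1658
307^4 ≡ 1658^2 = 2748964 ≡ 933
307^8 ≡ 933^2 = 870489 ≡ 483
307^16 ≡ 483^2 = 233289 ≡ 938
307^32 ≡ 938^2 = 879844 ≡ 1103
307^64 ≡ 1103^2 = 1216609 ≡ 697
307^128 ≡ 697^2 = 485809 ≡ 143
307^256 ≡ 143^2 = 20449 ≡ 1232
307^512 ≡ 1232^2 = 1517824 ≡ 1428
641 = 512 + 128 + 1, so 307^641 ≡ 1428·143·307 ≡ 1280 (mod 1747)
1695·1280 = 2169600 ≡ 1573 (mod 1747)
1573 ≡ 1573 (mod 1747), so the signature is genuine.

yes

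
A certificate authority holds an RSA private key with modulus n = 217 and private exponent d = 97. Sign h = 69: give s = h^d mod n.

h^2 ≡ 69^2 = 4761 ≡ 204
h^4 ≡ 204^2 = 41616 ≡ 169
h^8 ≡ 169^2 = 28561 ≡ 134
h^16 ≡ 134^2 = 17956 ≡ 162
h^32 ≡ 162^2 = 26244 ≡ 204
h^64 ≡ 204^2 = 41616 ≡ 169
97 = 64 + 32 + 1, so h^97 ≡ 169·204·69 ≡ 90 (mod 217)

90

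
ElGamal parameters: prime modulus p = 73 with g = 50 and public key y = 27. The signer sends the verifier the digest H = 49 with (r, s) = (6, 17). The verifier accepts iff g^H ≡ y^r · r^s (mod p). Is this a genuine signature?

Left side g^H mod p:
50^2 = 2500 ≡ 18
50^4 ≡ 18^2 = 324 ≡ 32
50^8 ≡ 32^2 = 1024 ≡ 2
50^16 ≡ 2^2 = 4
50^32 ≡ 4^2 = 16
49 = 32 + 16 + 1, so 50^49 ≡ 16·4·50 ≡ 61 (mod 73)
Right side y^r · r^s mod p:
27^2 = 729 ≡ 72
27^4 ≡ 72^2 = 5184 ≡ 1
6 = 4 + 2, so 27^6 ≡ 1·72 ≡ 72 (mod 73)
6^2 = 36
6^4 ≡ 36^2 = 1296 ≡ 55
6^8 ≡ 55^2 = 3025 ≡ 32
6^16 ≡ 32^2 = 1024 ≡ 2
17 = 16 + 1, so 6^17 ≡ 2·6 ≡ 12 (mod 73)
72·12 = 864 ≡ 61 (mod 73)
61 ≡ 61 (mod 73), so the signature is genuine.

genuine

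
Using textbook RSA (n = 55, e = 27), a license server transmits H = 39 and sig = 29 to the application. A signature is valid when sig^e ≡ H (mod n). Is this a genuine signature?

Squares mod 55: sig^1≡29, sig^2≡16, sig^4≡36, sig^8≡31, sig^16≡26
27 = 16 + 8 + 2 + 1, so sig^27 ≡ 26·31·16·29 ≡ 39 (mod 55)
Since 39 equals the digest 39, verification succeeds.

genuine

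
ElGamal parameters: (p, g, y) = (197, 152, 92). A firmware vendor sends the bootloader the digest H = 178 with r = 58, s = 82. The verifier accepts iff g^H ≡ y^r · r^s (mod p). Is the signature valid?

valid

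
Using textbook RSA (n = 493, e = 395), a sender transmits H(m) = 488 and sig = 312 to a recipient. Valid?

no

Squares mod 493: sig^1≡312, sig^2≡223, sig^4≡429, sig^8≡152, sig^16≡426, sig^32≡52, sig^64≡239, sig^128≡426, sig^256≡52
395 = 256 + 128 + 8 + 2 + 1, so sig^395 ≡ 52·426·152·223·312 ≡ 5 (mod 493)
sig^395 mod 493 = 5, but H(m) = 488.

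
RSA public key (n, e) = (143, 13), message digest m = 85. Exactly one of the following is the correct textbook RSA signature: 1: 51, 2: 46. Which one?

Candidate 1: 51^13 mod 143 = 90
Candidate 2: 46^13 mod 143 = 85
  → matches m = 85

2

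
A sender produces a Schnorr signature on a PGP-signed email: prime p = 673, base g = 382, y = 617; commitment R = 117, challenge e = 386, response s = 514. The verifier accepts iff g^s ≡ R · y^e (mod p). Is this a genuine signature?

g^s mod p:
382^514 mod 673 = 144
R · y^e mod p:
617^386 mod 673 = 556
117·556 = 65052 ≡ 444 (mod 673)
144 ≠ 444; the check fails.

forged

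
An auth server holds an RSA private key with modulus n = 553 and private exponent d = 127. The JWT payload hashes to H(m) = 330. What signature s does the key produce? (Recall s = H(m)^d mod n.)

15

(H(m))^2 ≡ 330^2 = 108900 ≡ 512
(H(m))^4 ≡ 512^2 = 262144 ≡ 22
(H(m))^8 ≡ 22^2 = 484
(H(m))^16 ≡ 484^2 = 234256 ≡ 337
(H(m))^32 ≡ 337^2 = 113569 ≡ 204
(H(m))^64 ≡ 204^2 = 41616 ≡ 141
127 = 64 + 32 + 16 + 8 + 4 + 2 + 1, so (H(m))^127 ≡ 141·204·337·484·22·512·330 ≡ 15 (mod 553)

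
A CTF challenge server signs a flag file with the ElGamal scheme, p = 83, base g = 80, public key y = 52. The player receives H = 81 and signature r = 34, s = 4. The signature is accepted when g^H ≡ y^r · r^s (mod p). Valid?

Left side g^H mod p:
Squares mod 83: 80^1≡80, 80^2≡9, 80^4≡81, 80^8≡4, 80^16≡16, 80^32≡7, 80^64≡49
81 = 64 + 16 + 1, so 80^81 ≡ 49·16·80 ≡ 55 (mod 83)
Right side y^r · r^s mod p:
Squares mod 83: 52^1≡52, 52^2≡48, 52^4≡63, 52^8≡68, 52^16≡59, 52^32≡78
34 = 32 + 2, so 52^34 ≡ 78·48 ≡ 9 (mod 83)
Squares mod 83: 34^1≡34, 34^2≡77, 34^4≡36
34^4 ≡ 36 (mod 83)
9·36 = 324 ≡ 75 (mod 83)
55 ≠ 75, so verification fails.

no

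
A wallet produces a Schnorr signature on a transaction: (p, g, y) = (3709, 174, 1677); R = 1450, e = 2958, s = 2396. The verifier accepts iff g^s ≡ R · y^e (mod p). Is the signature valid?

g^s mod p:
174^2 = 30276 ≡ 604
174^4 ≡ 604^2 = 364816 ≡ 1334
174^8 ≡ 1334^2 = 1779556 ≡ 2945
174^16 ≡ 2945^2 = 8673025 ≡ 1383
174^32 ≡ 1383^2 = 1912689 ≡ 2554
174^64 ≡ 2554^2 = 6522916 ≡ 2494
174^128 ≡ 2494^2 = 6220036 ≡ 43
174^256 ≡ 43^2 = 1849
174^512 ≡ 1849^2 = 3418801 ≡ 2812
174^1024 ≡ 2812^2 = 7907344 ≡ 3465
174^2048 ≡ 3465^2 = 12006225 ≡ 192
2396 = 2048 + 256 + 64 + 16 + 8 + 4, so 174^2396 ≡ 192·1849·2494·1383·2945·1334 ≡ 2139 (mod 3709)
R · y^e mod p:
1677^2 = 2812329 ≡ 907
1677^4 ≡ 907^2 = 822649 ≡ 2960
1677^8 ≡ 2960^2 = 8761600 ≡ 942
1677^16 ≡ 942^2 = 887364 ≡ 913
1677^32 ≡ 913^2 = 833569 ≡ 2753
1677^64 ≡ 2753^2 = 7579009 ≡ 1522
1677^128 ≡ 1522^2 = 2316484 ≡ 2068
1677^256 ≡ 2068^2 = 4276624 ≡ 147
1677^512 ≡ 147^2 = 21609 ≡ 3064
1677^1024 ≡ 3064^2 = 9388096 ≡ 617
1677^2048 ≡ 617^2 = 380689 ≡ 2371
2958 = 2048 + 512 + 256 + 128 + 8 + 4 + 2, so 1677^2958 ≡ 2371·3064·147·2068·942·2960·907 ≡ 2122 (mod 3709)
1450·2122 = 3076900 ≡ 2139 (mod 3709)
2139 ≡ 2139 (mod 3709); signature holds.

valid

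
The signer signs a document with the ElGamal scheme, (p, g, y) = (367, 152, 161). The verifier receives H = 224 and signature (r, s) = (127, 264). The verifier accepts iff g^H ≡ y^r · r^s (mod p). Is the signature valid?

invalid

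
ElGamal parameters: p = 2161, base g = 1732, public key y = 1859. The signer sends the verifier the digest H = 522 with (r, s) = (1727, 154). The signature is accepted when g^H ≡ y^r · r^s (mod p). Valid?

no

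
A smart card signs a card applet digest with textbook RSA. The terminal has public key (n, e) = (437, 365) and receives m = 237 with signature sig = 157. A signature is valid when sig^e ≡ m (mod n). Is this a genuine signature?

genuine

sig^365 mod 437 = 237
sig^365 mod 437 = 237 matches m.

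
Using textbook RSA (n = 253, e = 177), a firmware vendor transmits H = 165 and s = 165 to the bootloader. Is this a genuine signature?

s^2 ≡ 165^2 = 27225 ≡ 154
s^4 ≡ 154^2 = 23716 ≡ 187
s^8 ≡ 187^2 = 34969 ≡ 55
s^16 ≡ 55^2 = 3025 ≡ 242
s^32 ≡ 242^2 = 58564 ≡ 121
s^64 ≡ 121^2 = 14641 ≡ 220
s^128 ≡ 220^2 = 48400 ≡ 77
177 = 128 + 32 + 16 + 1, so s^177 ≡ 77·121·242·165 ≡ 165 (mod 253)
s^177 mod 253 = 165 matches H.

genuine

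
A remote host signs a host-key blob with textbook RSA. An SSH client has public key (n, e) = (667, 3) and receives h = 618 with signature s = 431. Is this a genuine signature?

forged

s^2 ≡ 431^2 = 185761 ≡ 335
3 = 2 + 1, so s^3 ≡ 335·431 ≡ 313 (mod 667)
313 ≠ 618, so verification fails.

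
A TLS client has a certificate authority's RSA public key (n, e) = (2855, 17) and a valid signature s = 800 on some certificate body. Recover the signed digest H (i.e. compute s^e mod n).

s^2 ≡ 800^2 = 640000 ≡ 480
s^4 ≡ 480^2 = 230400 ≡ 2000
s^8 ≡ 2000^2 = 4000000 ≡ 145
s^16 ≡ 145^2 = 21025 ≡ 1040
17 = 16 + 1, so s^17 ≡ 1040·800 ≡ 1195 (mod 2855)

1195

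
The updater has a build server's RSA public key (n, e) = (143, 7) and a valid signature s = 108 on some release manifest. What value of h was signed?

s^2 ≡ 108^2 = 11664 ≡ 81
s^4 ≡ 81^2 = 6561 ≡ 126
7 = 4 + 2 + 1, so s^7 ≡ 126·81·108 ≡ 4 (mod 143)

4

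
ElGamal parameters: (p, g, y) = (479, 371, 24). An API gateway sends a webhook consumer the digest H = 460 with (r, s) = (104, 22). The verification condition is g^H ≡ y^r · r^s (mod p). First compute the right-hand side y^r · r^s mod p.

24^2 = 576 ≡ 97
24^4 ≡ 97^2 = 9409 ≡ 308
24^8 ≡ 308^2 = 94864 ≡ 22
24^16 ≡ 22^2 = 484 ≡ 5
24^32 ≡ 5^2 = 25
24^64 ≡ 25^2 = 625 ≡ 146
104 = 64 + 32 + 8, so 24^104 ≡ 146·25·22 ≡ 307 (mod 479)
104^2 = 10816 ≡ 278
104^4 ≡ 278^2 = 77284 ≡ 165
104^8 ≡ 165^2 = 27225 ≡ 401
104^16 ≡ 401^2 = 160801 ≡ 336
22 = 16 + 4 + 2, so 104^22 ≡ 336·165·278 ≡ 16 (mod 479)
y^r · r^s ≡ 307·16 = 4912 ≡ 122 (mod 479)

122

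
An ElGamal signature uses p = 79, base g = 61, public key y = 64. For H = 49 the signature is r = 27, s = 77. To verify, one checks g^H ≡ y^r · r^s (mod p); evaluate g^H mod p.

17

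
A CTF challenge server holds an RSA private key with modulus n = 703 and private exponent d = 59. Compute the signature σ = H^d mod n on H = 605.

H^59 mod 703 = 631

631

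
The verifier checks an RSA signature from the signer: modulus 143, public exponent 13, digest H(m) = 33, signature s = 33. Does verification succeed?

passes

s^13 mod 143 = 33
33 = H(m), so the signature checks out.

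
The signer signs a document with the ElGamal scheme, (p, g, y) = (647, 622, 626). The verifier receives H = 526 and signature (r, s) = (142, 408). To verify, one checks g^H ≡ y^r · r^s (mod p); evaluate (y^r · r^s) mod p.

502

Squares mod 647: 626^1≡626, 626^2≡441, 626^4≡381, 626^8≡233, 626^16≡588, 626^32≡246, 626^64≡345, 626^128≡624
142 = 128 + 8 + 4 + 2, so 626^142 ≡ 624·233·381·441 ≡ 185 (mod 647)
Squares mod 647: 142^1≡142, 142^2≡107, 142^4≡450, 142^8≡636, 142^16≡121, 142^32≡407, 142^64≡17, 142^128≡289, 142^256≡58
408 = 256 + 128 + 16 + 8, so 142^408 ≡ 58·289·121·636 ≡ 279 (mod 647)
y^r · r^s ≡ 185·279 = 51615 ≡ 502 (mod 647)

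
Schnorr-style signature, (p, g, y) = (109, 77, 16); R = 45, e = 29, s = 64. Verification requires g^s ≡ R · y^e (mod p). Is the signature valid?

g^s mod p:
Squares mod 109: 77^1≡77, 77^2≡43, 77^4≡105, 77^8≡16, 77^16≡38, 77^32≡27, 77^64≡75
77^64 ≡ 75 (mod 109)
R · y^e mod p:
Squares mod 109: 16^1≡16, 16^2≡38, 16^4≡27, 16^8≡75, 16^16≡66
29 = 16 + 8 + 4 + 1, so 16^29 ≡ 66·75·27·16 ≡ 38 (mod 109)
45·38 = 1710 ≡ 75 (mod 109)
75 ≡ 75 (mod 109); signature holds.

valid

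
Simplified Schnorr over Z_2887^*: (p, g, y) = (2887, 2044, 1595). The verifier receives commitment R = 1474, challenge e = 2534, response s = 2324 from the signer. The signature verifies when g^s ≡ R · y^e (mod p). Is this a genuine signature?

forged

g^s mod p:
2044^2324 mod 2887 = 1080
R · y^e mod p:
1595^2534 mod 2887 = 1679
1474·1679 = 2474846 ≡ 687 (mod 2887)
1080 ≠ 687; the check fails.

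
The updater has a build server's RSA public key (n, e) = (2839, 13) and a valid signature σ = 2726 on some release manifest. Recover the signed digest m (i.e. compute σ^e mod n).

σ^2 ≡ 2726^2 = 7431076 ≡ 1413
σ^4 ≡ 1413^2 = 1996569 ≡ 752
σ^8 ≡ 752^2 = 565504 ≡ 543
13 = 8 + 4 + 1, so σ^13 ≡ 543·752·2726 ≡ 299 (mod 2839)

299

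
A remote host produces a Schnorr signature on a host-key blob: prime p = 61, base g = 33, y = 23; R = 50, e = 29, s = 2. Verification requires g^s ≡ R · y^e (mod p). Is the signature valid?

g^s mod p:
Squares mod 61: 33^1≡33, 33^2≡52
33^2 ≡ 52 (mod 61)
R · y^e mod p:
Squares mod 61: 23^1≡23, 23^2≡41, 23^4≡34, 23^8≡58, 23^16≡9
29 = 16 + 8 + 4 + 1, so 23^29 ≡ 9·58·34·23 ≡ 53 (mod 61)
50·53 = 2650 ≡ 27 (mod 61)
52 ≠ 27; the check fails.

invalid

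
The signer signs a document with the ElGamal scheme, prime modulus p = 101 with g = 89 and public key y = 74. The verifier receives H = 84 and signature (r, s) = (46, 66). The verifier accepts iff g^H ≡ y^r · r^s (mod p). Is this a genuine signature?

Left side g^H mod p:
89^84 mod 101 = 79
Right side y^r · r^s mod p:
74^46 mod 101 = 77
46^66 mod 101 = 43
77·43 = 3311 ≡ 79 (mod 101)
79 ≡ 79 (mod 101), so the signature is genuine.

genuine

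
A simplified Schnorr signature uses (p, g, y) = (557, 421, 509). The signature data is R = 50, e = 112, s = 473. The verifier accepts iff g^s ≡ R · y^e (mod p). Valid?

g^s mod p:
Squares mod 557: 421^1≡421, 421^2≡115, 421^4≡414, 421^8≡397, 421^16≡535, 421^32≡484, 421^64≡316, 421^128≡153, 421^256≡15
473 = 256 + 128 + 64 + 16 + 8 + 1, so 421^473 ≡ 15·153·316·535·397·421 ≡ 129 (mod 557)
R · y^e mod p:
Squares mod 557: 509^1≡509, 509^2≡76, 509^4≡206, 509^8≡104, 509^16≡233, 509^32≡260, 509^64≡203
112 = 64 + 32 + 16, so 509^112 ≡ 203·260·233 ≡ 294 (mod 557)
50·294 = 14700 ≡ 218 (mod 557)
129 ≠ 218; the check fails.

no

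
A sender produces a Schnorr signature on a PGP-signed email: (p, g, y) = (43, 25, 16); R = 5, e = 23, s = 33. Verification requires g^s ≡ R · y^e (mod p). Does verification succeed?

fails

g^s mod p:
25^2 = 625 ≡ 23
25^4 ≡ 23^2 = 529 ≡ 13
25^8 ≡ 13^2 = 169 ≡ 40
25^16 ≡ 40^2 = 1600 ≡ 9
25^32 ≡ 9^2 = 81 ≡ 38
33 = 32 + 1, so 25^33 ≡ 38·25 ≡ 4 (mod 43)
R · y^e mod p:
16^2 = 256 ≡ 41
16^4 ≡ 41^2 = 1681 ≡ 4
16^8 ≡ 4^2 = 16
16^16 ≡ 16^2 = 256 ≡ 41
23 = 16 + 4 + 2 + 1, so 16^23 ≡ 41·4·41·16 ≡ 41 (mod 43)
5·41 = 205 ≡ 33 (mod 43)
4 ≠ 33; the check fails.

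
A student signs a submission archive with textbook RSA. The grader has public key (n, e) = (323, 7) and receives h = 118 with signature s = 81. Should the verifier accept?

reject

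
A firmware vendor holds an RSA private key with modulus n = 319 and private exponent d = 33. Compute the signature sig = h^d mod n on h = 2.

Squares mod 319: h^1≡2, h^2≡4, h^4≡16, h^8≡256, h^16≡141, h^32≡103
33 = 32 + 1, so h^33 ≡ 103·2 ≡ 206 (mod 319)

206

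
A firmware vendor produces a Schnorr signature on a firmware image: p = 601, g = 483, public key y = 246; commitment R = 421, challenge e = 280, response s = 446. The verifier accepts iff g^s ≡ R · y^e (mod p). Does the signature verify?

g^s mod p:
483^446 mod 601 = 421
R · y^e mod p:
246^280 mod 601 = 1
421·1 = 421 ≡ 421 (mod 601)
421 ≡ 421 (mod 601); signature holds.

verifies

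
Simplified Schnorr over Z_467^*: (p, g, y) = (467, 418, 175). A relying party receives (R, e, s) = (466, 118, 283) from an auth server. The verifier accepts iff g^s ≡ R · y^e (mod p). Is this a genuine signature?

forged

g^s mod p:
418^283 mod 467 = 148
R · y^e mod p:
175^118 mod 467 = 325
466·325 = 151450 ≡ 142 (mod 467)
148 ≠ 142; the check fails.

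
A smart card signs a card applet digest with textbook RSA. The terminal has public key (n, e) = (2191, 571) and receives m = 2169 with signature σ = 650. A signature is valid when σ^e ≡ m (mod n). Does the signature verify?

σ^2 ≡ 650^2 = 422500 ≡ 1828
σ^4 ≡ 1828^2 = 3341584 ≡ 309
σ^8 ≡ 309^2 = 95481 ≡ 1268
σ^16 ≡ 1268^2 = 1607824 ≡ 1821
σ^32 ≡ 1821^2 = 3316041 ≡ 1058
σ^64 ≡ 1058^2 = 1119364 ≡ 1954
σ^128 ≡ 1954^2 = 3818116 ≡ 1394
σ^256 ≡ 1394^2 = 1943236 ≡ 2010
σ^512 ≡ 2010^2 = 4040100 ≡ 2087
571 = 512 + 32 + 16 + 8 + 2 + 1, so σ^571 ≡ 2087·1058·1821·1268·1828·650 ≡ 2169 (mod 2191)
Since 2169 equals the digest 2169, verification succeeds.

verifies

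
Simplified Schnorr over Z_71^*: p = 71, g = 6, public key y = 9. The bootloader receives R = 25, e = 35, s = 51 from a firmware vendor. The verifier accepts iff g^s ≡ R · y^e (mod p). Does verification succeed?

g^s mod p:
6^51 mod 71 = 38
R · y^e mod p:
9^35 mod 71 = 1
25·1 = 25 ≡ 25 (mod 71)
38 ≠ 25; the check fails.

fails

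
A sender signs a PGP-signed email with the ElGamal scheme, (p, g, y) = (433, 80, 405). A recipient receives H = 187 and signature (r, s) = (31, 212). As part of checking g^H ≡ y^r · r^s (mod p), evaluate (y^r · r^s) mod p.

405^2 = 164025 ≡ 351
405^4 ≡ 351^2 = 123201 ≡ 229
405^8 ≡ 229^2 = 52441 ≡ 48
405^16 ≡ 48^2 = 2304 ≡ 139
31 = 16 + 8 + 4 + 2 + 1, so 405^31 ≡ 139·48·229·351·405 ≡ 377 (mod 433)
31^2 = 961 ≡ 95
31^4 ≡ 95^2 = 9025 ≡ 365
31^8 ≡ 365^2 = 133225 ≡ 294
31^16 ≡ 294^2 = 86436 ≡ 269
31^32 ≡ 269^2 = 72361 ≡ 50
31^64 ≡ 50^2 = 2500 ≡ 335
31^128 ≡ 335^2 = 112225 ≡ 78
212 = 128 + 64 + 16 + 4, so 31^212 ≡ 78·335·269·365 ≡ 121 (mod 433)
y^r · r^s ≡ 377·121 = 45617 ≡ 152 (mod 433)

152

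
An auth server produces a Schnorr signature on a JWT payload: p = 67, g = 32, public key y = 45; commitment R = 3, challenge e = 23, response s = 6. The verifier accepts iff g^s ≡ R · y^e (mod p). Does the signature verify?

g^s mod p:
32^2 = 1024 ≡ 19
32^4 ≡ 19^2 = 361 ≡ 26
6 = 4 + 2, so 32^6 ≡ 26·19 ≡ 25 (mod 67)
R · y^e mod p:
45^2 = 2025 ≡ 15
45^4 ≡ 15^2 = 225 ≡ 24
45^8 ≡ 24^2 = 576 ≡ 40
45^16 ≡ 40^2 = 1600 ≡ 59
23 = 16 + 4 + 2 + 1, so 45^23 ≡ 59·24·15·45 ≡ 45 (mod 67)
3·45 = 135 ≡ 1 (mod 67)
25 ≠ 1; the check fails.

does not verify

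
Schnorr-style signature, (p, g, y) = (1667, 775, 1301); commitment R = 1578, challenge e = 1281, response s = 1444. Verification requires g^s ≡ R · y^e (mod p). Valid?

g^s mod p:
775^1444 mod 1667 = 1185
R · y^e mod p:
1301^1281 mod 1667 = 388
1578·388 = 612264 ≡ 475 (mod 1667)
1185 ≠ 475; the check fails.

no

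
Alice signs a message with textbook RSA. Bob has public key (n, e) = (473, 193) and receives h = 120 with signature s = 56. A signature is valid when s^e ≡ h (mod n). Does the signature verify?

s^2 ≡ 56^2 = 3136 ≡ 298
s^4 ≡ 298^2 = 88804 ≡ 353
s^8 ≡ 353^2 = 124609 ≡ 210
s^16 ≡ 210^2 = 44100 ≡ 111
s^32 ≡ 111^2 = 12321 ≡ 23
s^64 ≡ 23^2 = 529 ≡ 56
s^128 ≡ 56^2 = 3136 ≡ 298
193 = 128 + 64 + 1, so s^193 ≡ 298·56·56 ≡ 353 (mod 473)
353 ≠ 120, so verification fails.

does not verify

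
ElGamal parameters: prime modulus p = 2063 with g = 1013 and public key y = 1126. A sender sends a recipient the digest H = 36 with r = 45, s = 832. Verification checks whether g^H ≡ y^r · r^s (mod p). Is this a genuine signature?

Left side g^H mod p:
Squares mod 2063: 1013^1≡1013, 1013^2≡858, 1013^4≡1736, 1013^8≡1716, 1013^16≡755, 1013^32≡637
36 = 32 + 4, so 1013^36 ≡ 637·1736 ≡ 64 (mod 2063)
Right side y^r · r^s mod p:
Squares mod 2063: 1126^1≡1126, 1126^2≡1194, 1126^4≡103, 1126^8≡294, 1126^16≡1853, 1126^32≡777
45 = 32 + 8 + 4 + 1, so 1126^45 ≡ 777·294·103·1126 ≡ 1936 (mod 2063)
Squares mod 2063: 45^1≡45, 45^2≡2025, 45^4≡1444, 45^8≡1506, 45^16≡799, 45^32≡934, 45^64≡1770, 45^128≡1266, 45^256≡1868, 45^512≡891
832 = 512 + 256 + 64, so 45^832 ≡ 891·1868·1770 ≡ 697 (mod 2063)
1936·697 = 1349392 ≡ 190 (mod 2063)
64 ≠ 190, so verification fails.

forged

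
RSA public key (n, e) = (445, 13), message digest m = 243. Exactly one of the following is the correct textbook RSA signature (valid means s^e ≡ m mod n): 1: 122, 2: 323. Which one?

2

Candidate 1: 122^2 = 14884 ≡ 199; 122^4 ≡ 199^2 = 39601 ≡ 441; 122^8 ≡ 441^2 = 194481 ≡ 16; 13 = 8 + 4 + 1, so 122^13 ≡ 16·441·122 ≡ 202 (mod 445)
Candidate 2: 323^2 = 104329 ≡ 199; 323^4 ≡ 199^2 = 39601 ≡ 441; 323^8 ≡ 441^2 = 194481 ≡ 16; 13 = 8 + 4 + 1, so 323^13 ≡ 16·441·323 ≡ 243 (mod 445)
  → matches m = 243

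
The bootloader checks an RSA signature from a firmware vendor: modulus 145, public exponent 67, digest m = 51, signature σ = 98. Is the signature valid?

invalid

σ^67 mod 145 = 97
97 ≠ 51, so verification fails.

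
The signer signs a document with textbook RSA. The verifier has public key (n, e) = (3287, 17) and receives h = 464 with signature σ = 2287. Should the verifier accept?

reject

σ^2 ≡ 2287^2 = 5230369 ≡ 752
σ^4 ≡ 752^2 = 565504 ≡ 140
σ^8 ≡ 140^2 = 19600 ≡ 3165
σ^16 ≡ 3165^2 = 10017225 ≡ 1736
17 = 16 + 1, so σ^17 ≡ 1736·2287 ≡ 2823 (mod 3287)
2823 ≠ 464, so verification fails.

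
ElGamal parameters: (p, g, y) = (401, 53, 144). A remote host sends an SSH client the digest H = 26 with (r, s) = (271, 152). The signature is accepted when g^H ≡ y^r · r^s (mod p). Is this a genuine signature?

forged

Left side g^H mod p:
Squares mod 401: 53^1≡53, 53^2≡2, 53^4≡4, 53^8≡16, 53^16≡256
26 = 16 + 8 + 2, so 53^26 ≡ 256·16·2 ≡ 172 (mod 401)
Right side y^r · r^s mod p:
Squares mod 401: 144^1≡144, 144^2≡285, 144^4≡223, 144^8≡5, 144^16≡25, 144^32≡224, 144^64≡51, 144^128≡195, 144^256≡331
271 = 256 + 8 + 4 + 2 + 1, so 144^271 ≡ 331·5·223·285·144 ≡ 361 (mod 401)
Squares mod 401: 271^1≡271, 271^2≡58, 271^4≡156, 271^8≡276, 271^16≡387, 271^32≡196, 271^64≡321, 271^128≡385
152 = 128 + 16 + 8, so 271^152 ≡ 385·387·276 ≡ 70 (mod 401)
361·70 = 25270 ≡ 7 (mod 401)
172 ≠ 7, so verification fails.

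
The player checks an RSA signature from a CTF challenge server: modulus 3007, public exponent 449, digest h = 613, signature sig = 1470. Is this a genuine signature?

sig^2 ≡ 1470^2 = 2160900 ≡ 1874
sig^4 ≡ 1874^2 = 3511876 ≡ 2707
sig^8 ≡ 2707^2 = 7327849 ≡ 2797
sig^16 ≡ 2797^2 = 7823209 ≡ 2002
sig^32 ≡ 2002^2 = 4008004 ≡ 2680
sig^64 ≡ 2680^2 = 7182400 ≡ 1684
sig^128 ≡ 1684^2 = 2835856 ≡ 255
sig^256 ≡ 255^2 = 65025 ≡ 1878
449 = 256 + 128 + 64 + 1, so sig^449 ≡ 1878·255·1684·1470 ≡ 2368 (mod 3007)
2368 ≠ 613, so verification fails.

forged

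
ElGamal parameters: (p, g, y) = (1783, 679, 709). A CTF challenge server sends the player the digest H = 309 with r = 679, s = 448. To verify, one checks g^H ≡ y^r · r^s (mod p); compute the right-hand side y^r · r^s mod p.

709^679 mod 1783 = 422
679^448 mod 1783 = 1071
y^r · r^s ≡ 422·1071 = 451962 ≡ 863 (mod 1783)

863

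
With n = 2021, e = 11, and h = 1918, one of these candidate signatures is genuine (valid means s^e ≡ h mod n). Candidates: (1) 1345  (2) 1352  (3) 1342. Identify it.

1

Candidate 1: Squares mod 2021: 1345^1≡1345, 1345^2≡230, 1345^4≡354, 1345^8≡14; 11 = 8 + 2 + 1, so 1345^11 ≡ 14·230·1345 ≡ 1918 (mod 2021)
  → matches h = 1918
Candidate 2: Squares mod 2021: 1352^1≡1352, 1352^2≡920, 1352^4≡1622, 1352^8≡1563; 11 = 8 + 2 + 1, so 1352^11 ≡ 1563·920·1352 ≡ 760 (mod 2021)
Candidate 3: Squares mod 2021: 1342^1≡1342, 1342^2≡253, 1342^4≡1358, 1342^8≡1012; 11 = 8 + 2 + 1, so 1342^11 ≡ 1012·253·1342 ≡ 2018 (mod 2021)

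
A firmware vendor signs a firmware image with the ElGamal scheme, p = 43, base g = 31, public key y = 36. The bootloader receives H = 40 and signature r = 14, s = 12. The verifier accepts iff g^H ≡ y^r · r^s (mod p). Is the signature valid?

valid

Left side g^H mod p:
31^40 mod 43 = 23
Right side y^r · r^s mod p:
36^14 mod 43 = 6
14^12 mod 43 = 11
6·11 = 66 ≡ 23 (mod 43)
23 ≡ 23 (mod 43), so the signature is genuine.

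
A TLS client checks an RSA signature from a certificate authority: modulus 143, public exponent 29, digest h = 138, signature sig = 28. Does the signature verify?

sig^2 ≡ 28^2 = 784 ≡ 69
sig^4 ≡ 69^2 = 4761 ≡ 42
sig^8 ≡ 42^2 = 1764 ≡ 48
sig^16 ≡ 48^2 = 2304 ≡ 16
29 = 16 + 8 + 4 + 1, so sig^29 ≡ 16·48·42·28 ≡ 123 (mod 143)
sig^29 mod 143 = 123, but h = 138.

does not verify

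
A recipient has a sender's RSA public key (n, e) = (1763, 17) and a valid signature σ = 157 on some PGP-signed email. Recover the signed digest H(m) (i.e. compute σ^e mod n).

σ^17 mod 1763 = 175

175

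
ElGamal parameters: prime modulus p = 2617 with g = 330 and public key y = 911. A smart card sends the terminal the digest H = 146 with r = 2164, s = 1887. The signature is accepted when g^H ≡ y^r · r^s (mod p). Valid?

Left side g^H mod p:
Squares mod 2617: 330^1≡330, 330^2≡1603, 330^4≡2332, 330^8≡98, 330^16≡1753, 330^32≡651, 330^64≡2464, 330^128≡2473
146 = 128 + 16 + 2, so 330^146 ≡ 2473·1753·1603 ≡ 2512 (mod 2617)
Right side y^r · r^s mod p:
Squares mod 2617: 911^1≡911, 911^2≡332, 911^4≡310, 911^8≡1888, 911^16≡190, 911^32≡2079, 911^64≡1574, 911^128≡1794, 911^256≡2143, 911^512≡2231, 911^1024≡2444, 911^2048≡1142
2164 = 2048 + 64 + 32 + 16 + 4, so 911^2164 ≡ 1142·1574·2079·190·310 ≡ 1887 (mod 2617)
Squares mod 2617: 2164^1≡2164, 2164^2≡1083, 2164^4≡473, 2164^8≡1284, 2164^16≡2563, 2164^32≡299, 2164^64≡423, 2164^128≡973, 2164^256≡1992, 2164^512≡692, 2164^1024≡2570
1887 = 1024 + 512 + 256 + 64 + 16 + 8 + 4 + 2 + 1, so 2164^1887 ≡ 2570·692·1992·423·2563·1284·473·1083·2164 ≡ 2300 (mod 2617)
1887·2300 = 4340100 ≡ 1114 (mod 2617)
2512 ≠ 1114, so verification fails.

no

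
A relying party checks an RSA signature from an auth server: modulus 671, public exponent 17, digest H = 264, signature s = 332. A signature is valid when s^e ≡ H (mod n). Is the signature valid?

Squares mod 671: s^1≡332, s^2≡180, s^4≡192, s^8≡630, s^16≡339
17 = 16 + 1, so s^17 ≡ 339·332 ≡ 491 (mod 671)
s^17 mod 671 = 491, but H = 264.

invalid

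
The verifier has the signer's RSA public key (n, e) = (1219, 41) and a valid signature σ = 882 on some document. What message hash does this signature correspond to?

1131

σ^2 ≡ 882^2 = 777924 ≡ 202
σ^4 ≡ 202^2 = 40804 ≡ 577
σ^8 ≡ 577^2 = 332929 ≡ 142
σ^16 ≡ 142^2 = 20164 ≡ 660
σ^32 ≡ 660^2 = 435600 ≡ 417
41 = 32 + 8 + 1, so σ^41 ≡ 417·142·882 ≡ 1131 (mod 1219)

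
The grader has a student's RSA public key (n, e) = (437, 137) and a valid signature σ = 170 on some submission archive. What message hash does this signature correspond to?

σ^2 ≡ 170^2 = 28900 ≡ 58
σ^4 ≡ 58^2 = 3364 ≡ 305
σ^8 ≡ 305^2 = 93025 ≡ 381
σ^16 ≡ 381^2 = 145161 ≡ 77
σ^32 ≡ 77^2 = 5929 ≡ 248
σ^64 ≡ 248^2 = 61504 ≡ 324
σ^128 ≡ 324^2 = 104976 ≡ 96
137 = 128 + 8 + 1, so σ^137 ≡ 96·381·170 ≡ 284 (mod 437)

284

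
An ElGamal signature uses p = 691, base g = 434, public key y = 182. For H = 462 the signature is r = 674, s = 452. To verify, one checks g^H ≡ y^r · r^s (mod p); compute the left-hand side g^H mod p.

434^2 = 188356 ≡ 404
434^4 ≡ 404^2 = 163216 ≡ 140
434^8 ≡ 140^2 = 19600 ≡ 252
434^16 ≡ 252^2 = 63504 ≡ 623
434^32 ≡ 623^2 = 388129 ≡ 478
434^64 ≡ 478^2 = 228484 ≡ 454
434^128 ≡ 454^2 = 206116 ≡ 198
434^256 ≡ 198^2 = 39204 ≡ 508
462 = 256 + 128 + 64 + 8 + 4 + 2, so 434^462 ≡ 508·198·454·252·140·404 ≡ 343 (mod 691)

343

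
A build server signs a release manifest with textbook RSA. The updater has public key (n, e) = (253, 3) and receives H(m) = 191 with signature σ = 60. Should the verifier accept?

Squares mod 253: σ^1≡60, σ^2≡58
3 = 2 + 1, so σ^3 ≡ 58·60 ≡ 191 (mod 253)
191 = H(m), so the signature checks out.

accept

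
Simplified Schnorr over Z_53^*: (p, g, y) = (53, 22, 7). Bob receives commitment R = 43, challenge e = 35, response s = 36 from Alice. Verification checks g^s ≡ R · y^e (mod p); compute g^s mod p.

47

22^2 = 484 ≡ 7
22^4 ≡ 7^2 = 49
22^8 ≡ 49^2 = 2401 ≡ 16
22^16 ≡ 16^2 = 256 ≡ 44
22^32 ≡ 44^2 = 1936 ≡ 28
36 = 32 + 4, so 22^36 ≡ 28·49 ≡ 47 (mod 53)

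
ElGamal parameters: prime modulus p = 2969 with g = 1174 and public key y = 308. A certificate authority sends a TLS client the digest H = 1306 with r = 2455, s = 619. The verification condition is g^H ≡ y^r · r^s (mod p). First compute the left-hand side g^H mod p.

1653

1174^1306 mod 2969 = 1653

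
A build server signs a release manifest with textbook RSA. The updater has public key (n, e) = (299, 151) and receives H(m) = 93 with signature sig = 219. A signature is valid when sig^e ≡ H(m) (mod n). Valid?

no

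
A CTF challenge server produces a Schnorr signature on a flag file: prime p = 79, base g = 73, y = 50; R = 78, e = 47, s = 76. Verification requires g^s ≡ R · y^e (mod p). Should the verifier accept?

g^s mod p:
73^2 = 5329 ≡ 36
73^4 ≡ 36^2 = 1296 ≡ 32
73^8 ≡ 32^2 = 1024 ≡ 76
73^16 ≡ 76^2 = 5776 ≡ 9
73^32 ≡ 9^2 = 81 ≡ 2
73^64 ≡ 2^2 = 4
76 = 64 + 8 + 4, so 73^76 ≡ 4·76·32 ≡ 11 (mod 79)
R · y^e mod p:
50^2 = 2500 ≡ 51
50^4 ≡ 51^2 = 2601 ≡ 73
50^8 ≡ 73^2 = 5329 ≡ 36
50^16 ≡ 36^2 = 1296 ≡ 32
50^32 ≡ 32^2 = 1024 ≡ 76
47 = 32 + 8 + 4 + 2 + 1, so 50^47 ≡ 76·36·73·51·50 ≡ 36 (mod 79)
78·36 = 2808 ≡ 43 (mod 79)
11 ≠ 43; the check fails.

reject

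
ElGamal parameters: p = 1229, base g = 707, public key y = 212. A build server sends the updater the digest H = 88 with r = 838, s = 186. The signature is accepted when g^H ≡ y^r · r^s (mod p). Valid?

Left side g^H mod p:
707^88 mod 1229 = 946
Right side y^r · r^s mod p:
212^838 mod 1229 = 847
838^186 mod 1229 = 49
847·49 = 41503 ≡ 946 (mod 1229)
946 ≡ 946 (mod 1229), so the signature is genuine.

yes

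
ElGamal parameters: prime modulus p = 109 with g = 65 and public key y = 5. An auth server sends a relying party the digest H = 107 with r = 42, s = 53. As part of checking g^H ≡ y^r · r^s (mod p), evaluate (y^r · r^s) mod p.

5^2 = 25
5^4 ≡ 25^2 = 625 ≡ 80
5^8 ≡ 80^2 = 6400 ≡ 78
5^16 ≡ 78^2 = 6084 ≡ 89
5^32 ≡ 89^2 = 7921 ≡ 73
42 = 32 + 8 + 2, so 5^42 ≡ 73·78·25 ≡ 105 (mod 109)
42^2 = 1764 ≡ 20
42^4 ≡ 20^2 = 400 ≡ 73
42^8 ≡ 73^2 = 5329 ≡ 97
42^16 ≡ 97^2 = 9409 ≡ 35
42^32 ≡ 35^2 = 1225 ≡ 26
53 = 32 + 16 + 4 + 1, so 42^53 ≡ 26·35·73·42 ≡ 96 (mod 109)
y^r · r^s ≡ 105·96 = 10080 ≡ 52 (mod 109)

52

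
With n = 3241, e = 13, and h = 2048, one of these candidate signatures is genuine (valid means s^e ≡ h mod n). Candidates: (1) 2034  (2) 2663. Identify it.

Candidate 1: 2034^13 mod 3241 = 2048
  → matches h = 2048
Candidate 2: 2663^13 mod 3241 = 1802

1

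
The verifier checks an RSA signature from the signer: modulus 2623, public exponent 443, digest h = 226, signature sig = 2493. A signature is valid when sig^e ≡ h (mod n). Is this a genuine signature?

Squares mod 2623: sig^1≡2493, sig^2≡1162, sig^4≡2022, sig^8≡1850, sig^16≡2108, sig^32≡302, sig^64≡2022, sig^128≡1850, sig^256≡2108
443 = 256 + 128 + 32 + 16 + 8 + 2 + 1, so sig^443 ≡ 2108·1850·302·2108·1850·1162·2493 ≡ 1074 (mod 2623)
The recovered value 1074 does not match the digest 226.

forged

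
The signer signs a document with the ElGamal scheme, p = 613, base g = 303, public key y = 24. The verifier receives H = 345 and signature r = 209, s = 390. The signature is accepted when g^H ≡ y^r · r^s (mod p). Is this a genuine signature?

Left side g^H mod p:
303^2 = 91809 ≡ 472
303^4 ≡ 472^2 = 222784 ≡ 265
303^8 ≡ 265^2 = 70225 ≡ 343
303^16 ≡ 343^2 = 117649 ≡ 566
303^32 ≡ 566^2 = 320356 ≡ 370
303^64 ≡ 370^2 = 136900 ≡ 201
303^128 ≡ 201^2 = 40401 ≡ 556
303^256 ≡ 556^2 = 309136 ≡ 184
345 = 256 + 64 + 16 + 8 + 1, so 303^345 ≡ 184·201·566·343·303 ≡ 93 (mod 613)
Right side y^r · r^s mod p:
24^2 = 576
24^4 ≡ 576^2 = 331776 ≡ 143
24^8 ≡ 143^2 = 20449 ≡ 220
24^16 ≡ 220^2 = 48400 ≡ 586
24^32 ≡ 586^2 = 343396 ≡ 116
24^64 ≡ 116^2 = 13456 ≡ 583
24^128 ≡ 583^2 = 339889 ≡ 287
209 = 128 + 64 + 16 + 1, so 24^209 ≡ 287·583·586·24 ≡ 367 (mod 613)
209^2 = 43681 ≡ 158
209^4 ≡ 158^2 = 24964 ≡ 444
209^8 ≡ 444^2 = 197136 ≡ 363
209^16 ≡ 363^2 = 131769 ≡ 587
209^32 ≡ 587^2 = 344569 ≡ 63
209^64 ≡ 63^2 = 3969 ≡ 291
209^128 ≡ 291^2 = 84681 ≡ 87
209^256 ≡ 87^2 = 7569 ≡ 213
390 = 256 + 128 + 4 + 2, so 209^390 ≡ 213·87·444·158 ≡ 64 (mod 613)
367·64 = 23488 ≡ 194 (mod 613)
93 ≠ 194, so verification fails.

forged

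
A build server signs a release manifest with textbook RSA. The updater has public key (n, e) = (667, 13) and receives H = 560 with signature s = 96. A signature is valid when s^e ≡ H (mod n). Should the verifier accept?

reject

s^2 ≡ 96^2 = 9216 ≡ 545
s^4 ≡ 545^2 = 297025 ≡ 210
s^8 ≡ 210^2 = 44100 ≡ 78
13 = 8 + 4 + 1, so s^13 ≡ 78·210·96 ≡ 361 (mod 667)
The recovered value 361 does not match the digest 560.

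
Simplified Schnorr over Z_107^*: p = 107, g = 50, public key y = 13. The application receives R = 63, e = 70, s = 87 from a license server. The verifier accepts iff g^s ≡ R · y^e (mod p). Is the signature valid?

g^s mod p:
50^87 mod 107 = 67
R · y^e mod p:
13^70 mod 107 = 69
63·69 = 4347 ≡ 67 (mod 107)
67 ≡ 67 (mod 107); signature holds.

valid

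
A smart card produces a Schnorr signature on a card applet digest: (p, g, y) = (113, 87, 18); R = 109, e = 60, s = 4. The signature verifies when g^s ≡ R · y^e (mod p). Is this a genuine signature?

genuine

g^s mod p:
Squares mod 113: 87^1≡87, 87^2≡111, 87^4≡4
87^4 ≡ 4 (mod 113)
R · y^e mod p:
Squares mod 113: 18^1≡18, 18^2≡98, 18^4≡112, 18^8≡1, 18^16≡1, 18^32≡1
60 = 32 + 16 + 8 + 4, so 18^60 ≡ 1·1·1·112 ≡ 112 (mod 113)
109·112 = 12208 ≡ 4 (mod 113)
4 ≡ 4 (mod 113); signature holds.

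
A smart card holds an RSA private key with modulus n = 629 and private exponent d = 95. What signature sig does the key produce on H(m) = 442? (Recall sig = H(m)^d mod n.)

Squares mod 629: (H(m))^1≡442, (H(m))^2≡374, (H(m))^4≡238, (H(m))^8≡34, (H(m))^16≡527, (H(m))^32≡340, (H(m))^64≡493
95 = 64 + 16 + 8 + 4 + 2 + 1, so (H(m))^95 ≡ 493·527·34·238·374·442 ≡ 476 (mod 629)

476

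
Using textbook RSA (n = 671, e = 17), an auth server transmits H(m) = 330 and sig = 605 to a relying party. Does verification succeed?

passes

sig^17 mod 671 = 330
330 = H(m), so the signature checks out.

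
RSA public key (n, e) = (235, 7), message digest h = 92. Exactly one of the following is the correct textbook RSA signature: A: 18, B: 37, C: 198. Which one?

Candidate A: Squares mod 235: 18^1≡18, 18^2≡89, 18^4≡166; 7 = 4 + 2 + 1, so 18^7 ≡ 166·89·18 ≡ 147 (mod 235)
Candidate B: Squares mod 235: 37^1≡37, 37^2≡194, 37^4≡36; 7 = 4 + 2 + 1, so 37^7 ≡ 36·194·37 ≡ 143 (mod 235)
Candidate C: Squares mod 235: 198^1≡198, 198^2≡194, 198^4≡36; 7 = 4 + 2 + 1, so 198^7 ≡ 36·194·198 ≡ 92 (mod 235)
  → matches h = 92

C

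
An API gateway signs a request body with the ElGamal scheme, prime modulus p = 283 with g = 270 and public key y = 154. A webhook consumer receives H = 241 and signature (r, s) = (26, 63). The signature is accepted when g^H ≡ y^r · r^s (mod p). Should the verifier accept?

accept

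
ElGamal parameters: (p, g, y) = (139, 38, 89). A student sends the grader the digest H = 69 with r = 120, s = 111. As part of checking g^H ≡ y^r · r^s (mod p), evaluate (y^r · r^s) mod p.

89^2 = 7921 ≡ 137
89^4 ≡ 137^2 = 18769 ≡ 4
89^8 ≡ 4^2 = 16
89^16 ≡ 16^2 = 256 ≡ 117
89^32 ≡ 117^2 = 13689 ≡ 67
89^64 ≡ 67^2 = 4489 ≡ 41
120 = 64 + 32 + 16 + 8, so 89^120 ≡ 41·67·117·16 ≡ 79 (mod 139)
120^2 = 14400 ≡ 83
120^4 ≡ 83^2 = 6889 ≡ 78
120^8 ≡ 78^2 = 6084 ≡ 107
120^16 ≡ 107^2 = 11449 ≡ 51
120^32 ≡ 51^2 = 2601 ≡ 99
120^64 ≡ 99^2 = 9801 ≡ 71
111 = 64 + 32 + 8 + 4 + 2 + 1, so 120^111 ≡ 71·99·107·78·83·120 ≡ 44 (mod 139)
y^r · r^s ≡ 79·44 = 3476 ≡ 1 (mod 139)

1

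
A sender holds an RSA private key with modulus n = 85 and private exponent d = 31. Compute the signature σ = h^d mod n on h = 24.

39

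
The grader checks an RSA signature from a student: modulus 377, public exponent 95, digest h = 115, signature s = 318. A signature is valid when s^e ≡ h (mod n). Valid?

s^2 ≡ 318^2 = 101124 ≡ 88
s^4 ≡ 88^2 = 7744 ≡ 204
s^8 ≡ 204^2 = 41616 ≡ 146
s^16 ≡ 146^2 = 21316 ≡ 204
s^32 ≡ 204^2 = 41616 ≡ 146
s^64 ≡ 146^2 = 21316 ≡ 204
95 = 64 + 16 + 8 + 4 + 2 + 1, so s^95 ≡ 204·204·146·204·88·318 ≡ 115 (mod 377)
Since 115 equals the digest 115, verification succeeds.

yes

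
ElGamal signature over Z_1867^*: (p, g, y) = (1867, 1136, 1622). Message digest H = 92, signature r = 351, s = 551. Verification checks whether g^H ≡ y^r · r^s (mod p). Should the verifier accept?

accept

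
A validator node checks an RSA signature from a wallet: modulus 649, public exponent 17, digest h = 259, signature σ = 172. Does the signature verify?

Squares mod 649: σ^1≡172, σ^2≡379, σ^4≡212, σ^8≡163, σ^16≡609
17 = 16 + 1, so σ^17 ≡ 609·172 ≡ 259 (mod 649)
Since 259 equals the digest 259, verification succeeds.

verifies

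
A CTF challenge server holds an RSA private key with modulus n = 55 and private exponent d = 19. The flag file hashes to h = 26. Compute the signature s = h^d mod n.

h^2 ≡ 26^2 = 676 ≡ 16
h^4 ≡ 16^2 = 256 ≡ 36
h^8 ≡ 36^2 = 1296 ≡ 31
h^16 ≡ 31^2 = 961 ≡ 26
19 = 16 + 2 + 1, so h^19 ≡ 26·16·26 ≡ 36 (mod 55)

36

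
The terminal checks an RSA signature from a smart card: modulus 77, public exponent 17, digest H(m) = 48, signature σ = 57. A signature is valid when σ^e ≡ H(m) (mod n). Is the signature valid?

Squares mod 77: σ^1≡57, σ^2≡15, σ^4≡71, σ^8≡36, σ^16≡64
17 = 16 + 1, so σ^17 ≡ 64·57 ≡ 29 (mod 77)
29 ≠ 48, so verification fails.

invalid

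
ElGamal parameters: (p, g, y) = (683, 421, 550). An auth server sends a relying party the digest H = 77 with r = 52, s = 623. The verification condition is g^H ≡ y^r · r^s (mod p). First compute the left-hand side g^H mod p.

421^77 mod 683 = 616

616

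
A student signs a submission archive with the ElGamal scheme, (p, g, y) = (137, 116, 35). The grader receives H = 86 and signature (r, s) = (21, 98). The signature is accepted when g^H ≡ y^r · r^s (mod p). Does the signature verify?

Left side g^H mod p:
Squares mod 137: 116^1≡116, 116^2≡30, 116^4≡78, 116^8≡56, 116^16≡122, 116^32≡88, 116^64≡72
86 = 64 + 16 + 4 + 2, so 116^86 ≡ 72·122·78·30 ≡ 39 (mod 137)
Right side y^r · r^s mod p:
Squares mod 137: 35^1≡35, 35^2≡129, 35^4≡64, 35^8≡123, 35^16≡59
21 = 16 + 4 + 1, so 35^21 ≡ 59·64·35 ≡ 92 (mod 137)
Squares mod 137: 21^1≡21, 21^2≡30, 21^4≡78, 21^8≡56, 21^16≡122, 21^32≡88, 21^64≡72
98 = 64 + 32 + 2, so 21^98 ≡ 72·88·30 ≡ 61 (mod 137)
92·61 = 5612 ≡ 132 (mod 137)
39 ≠ 132, so verification fails.

does not verify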